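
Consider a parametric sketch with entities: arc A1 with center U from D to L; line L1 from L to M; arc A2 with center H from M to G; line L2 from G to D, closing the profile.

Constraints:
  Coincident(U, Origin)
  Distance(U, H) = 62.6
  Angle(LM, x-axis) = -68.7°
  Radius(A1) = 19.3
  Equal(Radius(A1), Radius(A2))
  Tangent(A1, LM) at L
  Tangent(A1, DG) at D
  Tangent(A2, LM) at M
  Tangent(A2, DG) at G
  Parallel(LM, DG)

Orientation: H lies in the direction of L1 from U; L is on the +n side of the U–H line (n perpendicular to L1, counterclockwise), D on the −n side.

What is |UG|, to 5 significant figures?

65.508

Tangency of A1 to both parallel lines with radius 19.3 puts L and D at U ± 19.3·n: L = (17.982, 7.0107), D = (-17.982, -7.0107). Equal radii place M and G the same way about H: M = H + 19.3·n = (40.721, -51.313), G = H − 19.3·n = (4.7579, -65.335). Then |UG| = |G − U| = 65.508.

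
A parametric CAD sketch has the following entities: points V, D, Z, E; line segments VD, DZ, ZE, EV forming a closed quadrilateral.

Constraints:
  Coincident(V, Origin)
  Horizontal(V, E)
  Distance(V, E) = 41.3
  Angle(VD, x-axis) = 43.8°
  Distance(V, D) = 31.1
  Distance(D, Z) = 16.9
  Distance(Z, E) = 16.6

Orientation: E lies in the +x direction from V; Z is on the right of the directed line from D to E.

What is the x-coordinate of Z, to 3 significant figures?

25.4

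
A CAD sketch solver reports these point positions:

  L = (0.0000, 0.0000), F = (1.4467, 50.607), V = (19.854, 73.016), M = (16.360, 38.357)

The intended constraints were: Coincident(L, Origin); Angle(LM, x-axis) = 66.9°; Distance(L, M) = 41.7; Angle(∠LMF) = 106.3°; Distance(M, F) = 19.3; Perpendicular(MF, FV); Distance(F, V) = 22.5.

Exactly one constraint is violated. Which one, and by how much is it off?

Distance(F, V) = 22.5 — off by 6.50.

L = (0.00, 0.00) ✓; LM at 66.90° ✓; |LM| = 41.70 ✓; ∠LMF = 106.3° ✓; |MF| = 19.30 ✓; ∠(MF, FV) = 90.00° ✓; |FV| = 29.00 ✗.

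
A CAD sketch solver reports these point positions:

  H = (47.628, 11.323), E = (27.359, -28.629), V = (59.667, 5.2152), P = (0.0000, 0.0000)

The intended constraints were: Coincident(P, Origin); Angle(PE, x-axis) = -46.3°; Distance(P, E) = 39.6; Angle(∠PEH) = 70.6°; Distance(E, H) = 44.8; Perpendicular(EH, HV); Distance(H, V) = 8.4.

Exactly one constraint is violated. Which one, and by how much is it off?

Distance(H, V) = 8.4 — off by 5.10.

P = (0.00, 0.00) ✓; PE at -46.30° ✓; |PE| = 39.60 ✓; ∠PEH = 70.60° ✓; |EH| = 44.80 ✓; ∠(EH, HV) = 90.00° ✓; |HV| = 13.50 ✗.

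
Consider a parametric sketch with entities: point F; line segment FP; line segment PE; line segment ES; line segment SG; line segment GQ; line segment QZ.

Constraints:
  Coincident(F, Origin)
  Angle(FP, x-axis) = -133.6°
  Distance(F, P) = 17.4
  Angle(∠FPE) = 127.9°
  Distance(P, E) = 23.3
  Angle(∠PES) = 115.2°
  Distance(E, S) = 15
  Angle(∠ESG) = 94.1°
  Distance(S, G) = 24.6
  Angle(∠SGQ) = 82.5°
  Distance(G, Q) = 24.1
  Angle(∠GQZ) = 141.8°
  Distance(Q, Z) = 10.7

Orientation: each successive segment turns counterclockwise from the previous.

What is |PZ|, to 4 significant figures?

7.398

F is at the origin; FP runs at -133.6° with length 17.4, so P = (-12.00, -12.60). ∠FPE = 127.9° gives PE at -81.50° from the x-axis; with |PE| = 23.3, E = (-8.555, -35.64). ∠PES = 115.2° gives ES at -16.70° from the x-axis; with |ES| = 15.0, S = (5.812, -39.96). ∠ESG = 94.1° gives SG at 69.20° from the x-axis; with |SG| = 24.6, G = (14.55, -16.96). ∠SGQ = 82.5° gives GQ at 166.7° from the x-axis; with |GQ| = 24.1, Q = (-8.906, -11.41). ∠GQZ = 141.8° gives QZ at -155.1° from the x-axis; with |QZ| = 10.7, Z = (-18.61, -15.92). Then |PZ| = |Z − P| = 7.398.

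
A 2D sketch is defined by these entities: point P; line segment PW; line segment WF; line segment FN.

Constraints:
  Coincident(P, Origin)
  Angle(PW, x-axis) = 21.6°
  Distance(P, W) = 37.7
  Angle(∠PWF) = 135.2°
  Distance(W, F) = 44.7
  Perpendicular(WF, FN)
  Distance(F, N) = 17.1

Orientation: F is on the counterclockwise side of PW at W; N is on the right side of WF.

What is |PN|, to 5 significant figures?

83.737

P is at the origin; PW runs at 21.6° with length 37.7, so W = 37.7·(cos 21.6°, sin 21.6°) = (35.053, 13.878). ∠PWF = 135.2°, so WF runs at 21.6° + (180° − 135.2°) = 66.400° from the x-axis; with |WF| = 44.7, F = W + 44.7·(cos 66.400°, sin 66.400°) = (52.948, 54.840). The perpendicularity gives FN at right angles to WF; with |FN| = 17.1 on the right of WF, N = F + 17.1·(0.91636, -0.40035) = (68.618, 47.994). Then |PN| = |N − P| = 83.737.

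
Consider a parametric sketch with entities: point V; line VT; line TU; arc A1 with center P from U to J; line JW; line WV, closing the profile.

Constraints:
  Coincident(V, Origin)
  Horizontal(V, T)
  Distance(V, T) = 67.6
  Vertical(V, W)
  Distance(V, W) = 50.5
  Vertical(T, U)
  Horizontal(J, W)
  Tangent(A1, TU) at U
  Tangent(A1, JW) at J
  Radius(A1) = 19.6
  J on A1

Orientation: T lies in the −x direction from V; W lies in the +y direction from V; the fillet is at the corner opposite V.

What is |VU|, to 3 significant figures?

74.3

The virtual corner opposite V is at (-67.6, 50.5). Since A1 is tangent to TU there, PU ⟂ TU and A1 meets JW tangentially, so PJ is at right angles to JW, with radius 19.6, so the center P sits 19.6 in from both sides at P = (-48.0, 30.9). That places the tangent points at U = (-67.6, 30.9) on TU and J = (-48.0, 50.5) on JW. Then |VU| = |U − V| = 74.3.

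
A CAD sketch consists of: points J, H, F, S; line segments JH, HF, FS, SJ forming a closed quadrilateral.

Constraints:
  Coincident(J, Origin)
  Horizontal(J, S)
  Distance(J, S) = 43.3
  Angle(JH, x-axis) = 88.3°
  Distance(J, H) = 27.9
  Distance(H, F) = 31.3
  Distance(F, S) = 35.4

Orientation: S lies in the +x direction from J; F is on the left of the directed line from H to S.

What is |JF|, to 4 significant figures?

46.02

J is at the origin; J and S share the same y with |JS| = 43.3 and S in +x, so S = (43.3, 0). JH runs at 88.3° with |JH| = 27.9, so H = (0.8277, 27.89). F is determined by |HF| = 31.3 and |FS| = 35.4 together: it lies at the intersection of circle(H, 31.3) and circle(S, 35.4). With |HS| = 50.81, the foot of the radical line on HS is 22.71 from H and the perpendicular offset is √(31.3² − 22.71²) = 21.54. Taking the left-of-HS solution: F = (31.63, 33.42).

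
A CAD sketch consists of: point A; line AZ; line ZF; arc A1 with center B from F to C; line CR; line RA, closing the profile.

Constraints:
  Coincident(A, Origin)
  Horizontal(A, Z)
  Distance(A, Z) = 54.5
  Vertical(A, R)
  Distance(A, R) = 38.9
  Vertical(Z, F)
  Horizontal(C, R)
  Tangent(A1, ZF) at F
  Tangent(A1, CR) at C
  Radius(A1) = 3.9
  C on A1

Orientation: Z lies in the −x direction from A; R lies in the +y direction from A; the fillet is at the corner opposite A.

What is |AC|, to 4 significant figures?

63.82

A is at the origin; A and Z share the same y with |AZ| = 54.5 and Z on the −x side, so Z = (-54.50, 0.000). AR is vertical with |AR| = 38.9 and R on the +y side, so R = (0.000, 38.90). The virtual corner opposite A is at (-54.50, 38.90). The tangent condition forces BF to be normal to ZF and tangency of A1 to CR means the radius BC is perpendicular to CR, with radius 3.9, so the center B sits 3.9 in from both sides at B = (-50.60, 35.00). That places the tangent points at F = (-54.50, 35.00) on ZF and C = (-50.60, 38.90) on CR. Then |AC| = |C − A| = 63.82.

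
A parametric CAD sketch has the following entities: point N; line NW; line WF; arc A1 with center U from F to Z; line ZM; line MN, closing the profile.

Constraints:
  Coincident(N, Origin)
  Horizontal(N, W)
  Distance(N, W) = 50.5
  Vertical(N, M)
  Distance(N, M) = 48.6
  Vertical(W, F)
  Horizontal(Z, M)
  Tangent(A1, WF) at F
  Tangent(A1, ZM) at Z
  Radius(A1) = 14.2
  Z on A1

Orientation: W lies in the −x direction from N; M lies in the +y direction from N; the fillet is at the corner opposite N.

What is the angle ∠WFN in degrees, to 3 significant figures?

55.7°

N is at the origin; N and W share the same y with |NW| = 50.5 and W on the −x side, so W = (-50.5, 0.00). NM is vertical with |NM| = 48.6 and M on the +y side, so M = (0.00, 48.6). The virtual corner opposite N is at (-50.5, 48.6). The tangent condition forces UF to be normal to WF and A1 meets ZM tangentially, so UZ is at right angles to ZM, with radius 14.2, so the center U sits 14.2 in from both sides at U = (-36.3, 34.4). That places the tangent points at F = (-50.5, 34.4) on WF and Z = (-36.3, 48.6) on ZM. Then cos ∠WFN = FW·FN / (|FW||FN|), giving 55.7°.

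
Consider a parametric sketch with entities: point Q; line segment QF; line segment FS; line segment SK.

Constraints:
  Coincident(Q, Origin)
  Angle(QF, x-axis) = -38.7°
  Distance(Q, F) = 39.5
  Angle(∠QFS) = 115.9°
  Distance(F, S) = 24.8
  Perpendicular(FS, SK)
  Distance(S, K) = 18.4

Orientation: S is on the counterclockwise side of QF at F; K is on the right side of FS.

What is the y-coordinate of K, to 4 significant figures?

-30.68

Q is at the origin; QF runs at -38.7° with length 39.5, so F = 39.5·(cos -38.7°, sin -38.7°) = (30.83, -24.70). ∠QFS = 115.9°, so FS runs at -38.7° + (180° − 115.9°) = 25.40° from the x-axis; with |FS| = 24.8, S = F + 24.8·(cos 25.40°, sin 25.40°) = (53.23, -14.06). The perpendicularity gives SK at right angles to FS; with |SK| = 18.4 on the right of FS, K = S + 18.4·(0.4289, -0.9033) = (61.12, -30.68). So K.y = -30.68.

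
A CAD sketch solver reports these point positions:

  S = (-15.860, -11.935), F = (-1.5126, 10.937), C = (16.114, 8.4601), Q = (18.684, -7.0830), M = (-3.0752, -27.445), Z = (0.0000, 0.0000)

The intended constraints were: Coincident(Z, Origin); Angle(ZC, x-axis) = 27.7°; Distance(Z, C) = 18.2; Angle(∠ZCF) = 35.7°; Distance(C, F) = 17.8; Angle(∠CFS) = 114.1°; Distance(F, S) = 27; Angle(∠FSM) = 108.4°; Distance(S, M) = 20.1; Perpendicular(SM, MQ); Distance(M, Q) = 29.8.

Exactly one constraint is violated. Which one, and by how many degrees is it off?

Perpendicular(SM, MQ) — off by 3.60°.

Z = (0.00, 0.00) ✓; ZC at 27.70° ✓; |ZC| = 18.20 ✓; ∠ZCF = 35.70° ✓; |CF| = 17.80 ✓; ∠CFS = 114.1° ✓; |FS| = 27.00 ✓; ∠FSM = 108.4° ✓; |SM| = 20.10 ✓; ∠(SM, MQ) = 93.60° ✗; |MQ| = 29.80 ✓.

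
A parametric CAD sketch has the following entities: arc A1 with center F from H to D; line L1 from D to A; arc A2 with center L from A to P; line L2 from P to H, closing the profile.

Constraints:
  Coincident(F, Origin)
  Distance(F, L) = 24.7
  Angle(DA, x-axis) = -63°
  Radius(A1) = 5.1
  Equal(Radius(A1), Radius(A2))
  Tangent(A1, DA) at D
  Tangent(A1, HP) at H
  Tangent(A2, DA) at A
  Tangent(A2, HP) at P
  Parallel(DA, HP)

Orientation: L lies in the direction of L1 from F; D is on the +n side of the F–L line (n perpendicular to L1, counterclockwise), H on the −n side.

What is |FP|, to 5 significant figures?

25.221

The slot axis is L1's direction at -63.0°, so u = (cos -63.0°, sin -63.0°) = (0.45399, -0.89101) and n = (−sin -63.0°, cos -63.0°) = (0.89101, 0.45399). F is at the origin and L lies 24.7 along u from F, so L = 24.7·u = (11.214, -22.008). Tangency of A1 to both parallel lines with radius 5.1 puts D and H at F ± 5.1·n: D = (4.5441, 2.3154), H = (-4.5441, -2.3154). Equal radii place A and P the same way about L: A = L + 5.1·n = (15.758, -19.693), P = L − 5.1·n = (6.6694, -24.323). Then |FP| = |P − F| = 25.221.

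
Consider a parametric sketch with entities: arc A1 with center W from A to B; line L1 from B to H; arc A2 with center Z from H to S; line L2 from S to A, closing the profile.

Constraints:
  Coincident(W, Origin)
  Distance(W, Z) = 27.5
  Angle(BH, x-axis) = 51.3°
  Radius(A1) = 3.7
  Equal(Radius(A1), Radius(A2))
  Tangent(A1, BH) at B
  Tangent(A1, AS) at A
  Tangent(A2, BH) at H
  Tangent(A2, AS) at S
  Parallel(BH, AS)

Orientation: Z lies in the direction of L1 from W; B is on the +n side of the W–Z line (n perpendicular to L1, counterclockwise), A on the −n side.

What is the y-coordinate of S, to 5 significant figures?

19.148

The slot axis is L1's direction at 51.3°, so u = (cos 51.3°, sin 51.3°) = (0.62524, 0.78043) and n = (−sin 51.3°, cos 51.3°) = (-0.78043, 0.62524). W is at the origin and Z lies 27.5 along u from W, so Z = 27.5·u = (17.194, 21.462). Tangency of A1 to both parallel lines with radius 3.7 puts B and A at W ± 3.7·n: B = (-2.8876, 2.3134), A = (2.8876, -2.3134). Equal radii place H and S the same way about Z: H = Z + 3.7·n = (14.307, 23.775), S = Z − 3.7·n = (20.082, 19.148). So S.y = 19.148.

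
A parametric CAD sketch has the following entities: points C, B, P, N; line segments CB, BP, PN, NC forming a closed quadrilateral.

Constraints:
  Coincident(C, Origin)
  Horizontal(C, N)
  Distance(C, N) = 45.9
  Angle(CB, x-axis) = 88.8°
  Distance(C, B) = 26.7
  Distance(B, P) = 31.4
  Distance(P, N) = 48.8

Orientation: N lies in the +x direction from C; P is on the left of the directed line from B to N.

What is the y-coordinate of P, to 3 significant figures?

44.7

Checks: |BP| = 31.40 ✓; |PN| = 48.80 ✓.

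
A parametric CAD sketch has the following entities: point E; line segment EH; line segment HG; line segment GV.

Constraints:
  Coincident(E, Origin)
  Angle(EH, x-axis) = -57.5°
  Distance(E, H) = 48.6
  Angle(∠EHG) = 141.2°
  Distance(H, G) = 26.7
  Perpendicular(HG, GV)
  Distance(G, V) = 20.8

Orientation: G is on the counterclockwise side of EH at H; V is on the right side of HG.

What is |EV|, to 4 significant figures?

82.44

∠EHG = 141.2°, so HG runs at -57.5° + (180° − 141.2°) = -18.70° from the x-axis; with |HG| = 26.7, G = H + 26.7·(cos -18.70°, sin -18.70°) = (51.40, -49.55). HG ⟂ GV; with |GV| = 20.8 on the right of HG, V = G + 20.8·(-0.3206, -0.9472) = (44.73, -69.25). Then |EV| = |V − E| = 82.44.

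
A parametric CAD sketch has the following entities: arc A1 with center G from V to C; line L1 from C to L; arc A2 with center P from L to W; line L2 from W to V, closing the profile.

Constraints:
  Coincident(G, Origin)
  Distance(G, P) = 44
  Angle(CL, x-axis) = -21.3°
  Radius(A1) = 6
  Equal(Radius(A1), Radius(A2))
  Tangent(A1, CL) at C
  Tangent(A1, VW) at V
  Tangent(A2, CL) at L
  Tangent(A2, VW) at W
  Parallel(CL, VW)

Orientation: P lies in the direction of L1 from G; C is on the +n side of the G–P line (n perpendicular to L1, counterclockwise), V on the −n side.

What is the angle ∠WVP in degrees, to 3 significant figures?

7.77°

The slot axis is L1's direction at -21.3°, so u = (cos -21.3°, sin -21.3°) = (0.932, -0.363) and n = (−sin -21.3°, cos -21.3°) = (0.363, 0.932). G is at the origin and P lies 44.0 along u from G, so P = 44.0·u = (41.0, -16.0). Tangency of A1 to both parallel lines with radius 6.0 puts C and V at G ± 6.0·n: C = (2.18, 5.59), V = (-2.18, -5.59). Equal radii place L and W the same way about P: L = P + 6.0·n = (43.2, -10.4), W = P − 6.0·n = (38.8, -21.6). Then cos ∠WVP = VW·VP / (|VW||VP|), giving 7.77°.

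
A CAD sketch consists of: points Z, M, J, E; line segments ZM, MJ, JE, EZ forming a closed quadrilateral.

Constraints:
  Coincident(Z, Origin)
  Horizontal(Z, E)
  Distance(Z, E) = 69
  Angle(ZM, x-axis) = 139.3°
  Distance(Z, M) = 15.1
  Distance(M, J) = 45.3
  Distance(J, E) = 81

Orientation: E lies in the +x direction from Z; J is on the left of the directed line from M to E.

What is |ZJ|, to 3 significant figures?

51.9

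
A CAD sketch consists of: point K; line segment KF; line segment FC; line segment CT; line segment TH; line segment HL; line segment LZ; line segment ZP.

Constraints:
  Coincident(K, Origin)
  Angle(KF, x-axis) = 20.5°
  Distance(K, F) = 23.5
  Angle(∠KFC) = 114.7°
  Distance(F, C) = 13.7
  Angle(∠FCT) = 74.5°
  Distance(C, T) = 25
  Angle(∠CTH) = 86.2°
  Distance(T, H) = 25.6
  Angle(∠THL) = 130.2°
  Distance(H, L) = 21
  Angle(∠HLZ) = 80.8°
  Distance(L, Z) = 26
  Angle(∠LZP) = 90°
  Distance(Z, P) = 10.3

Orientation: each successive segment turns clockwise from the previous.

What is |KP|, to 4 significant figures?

24.15

∠HLZ = 80.8° gives LZ at -33.10° from the x-axis; with |LZ| = 26.0, Z = (29.12, 14.22). ∠LZP = 90.0° gives ZP at -123.1° from the x-axis; with |ZP| = 10.3, P = (23.50, 5.591). Then |KP| = |P − K| = 24.15.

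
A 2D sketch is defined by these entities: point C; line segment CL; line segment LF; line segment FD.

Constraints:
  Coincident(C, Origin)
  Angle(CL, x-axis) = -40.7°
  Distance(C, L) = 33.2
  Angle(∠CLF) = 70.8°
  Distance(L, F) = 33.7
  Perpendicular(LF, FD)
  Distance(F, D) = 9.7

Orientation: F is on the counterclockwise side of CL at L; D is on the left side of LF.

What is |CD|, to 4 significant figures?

31.43

C is at the origin; CL runs at -40.7° with length 33.2, so L = 33.2·(cos -40.7°, sin -40.7°) = (25.17, -21.65). ∠CLF = 70.8°, so LF runs at -40.7° + (180° − 70.8°) = 68.50° from the x-axis; with |LF| = 33.7, F = L + 33.7·(cos 68.50°, sin 68.50°) = (37.52, 9.705). LF ⟂ FD; with |FD| = 9.7 on the left of LF, D = F + 9.7·(-0.9304, 0.3665) = (28.50, 13.26). Then |CD| = |D − C| = 31.43.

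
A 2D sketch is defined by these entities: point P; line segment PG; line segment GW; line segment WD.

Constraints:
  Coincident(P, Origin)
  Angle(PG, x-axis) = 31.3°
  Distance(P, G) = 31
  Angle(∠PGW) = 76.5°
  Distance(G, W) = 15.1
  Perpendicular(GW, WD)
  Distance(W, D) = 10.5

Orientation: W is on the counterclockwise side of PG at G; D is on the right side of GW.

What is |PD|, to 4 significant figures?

41.40

∠PGW = 76.5°, so GW runs at 31.3° + (180° − 76.5°) = 134.8° from the x-axis; with |GW| = 15.1, W = G + 15.1·(cos 134.8°, sin 134.8°) = (15.85, 26.82). GW is perpendicular to WD; with |WD| = 10.5 on the right of GW, D = W + 10.5·(0.7096, 0.7046) = (23.30, 34.22). Then |PD| = |D − P| = 41.40.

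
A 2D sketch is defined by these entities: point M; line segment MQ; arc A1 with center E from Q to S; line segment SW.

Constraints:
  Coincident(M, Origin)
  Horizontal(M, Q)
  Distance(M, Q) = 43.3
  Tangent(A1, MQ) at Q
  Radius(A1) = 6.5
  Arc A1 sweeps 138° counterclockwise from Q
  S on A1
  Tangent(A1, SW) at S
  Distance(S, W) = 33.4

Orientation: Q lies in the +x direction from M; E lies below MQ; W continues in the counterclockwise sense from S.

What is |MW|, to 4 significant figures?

72.12

M is at the origin; MQ is horizontal with |MQ| = 43.3 and Q on the +x side, so Q = (43.30, 0.000). The tangent condition forces EQ to be normal to MQ, so E = Q + (0, -6.5) = (43.30, -6.500). On A1, Q sits at bearing 90° from E; a 138° counterclockwise sweep puts S at bearing 228°, so S = E + 6.5·(cos 228°, sin 228°) = (38.95, -11.33). A1 meets SW tangentially, so ES is at right angles to SW, so SW runs along (−sin 228°, cos 228°); with |SW| = 33.4, W = (63.77, -33.68). Then |MW| = |W − M| = 72.12.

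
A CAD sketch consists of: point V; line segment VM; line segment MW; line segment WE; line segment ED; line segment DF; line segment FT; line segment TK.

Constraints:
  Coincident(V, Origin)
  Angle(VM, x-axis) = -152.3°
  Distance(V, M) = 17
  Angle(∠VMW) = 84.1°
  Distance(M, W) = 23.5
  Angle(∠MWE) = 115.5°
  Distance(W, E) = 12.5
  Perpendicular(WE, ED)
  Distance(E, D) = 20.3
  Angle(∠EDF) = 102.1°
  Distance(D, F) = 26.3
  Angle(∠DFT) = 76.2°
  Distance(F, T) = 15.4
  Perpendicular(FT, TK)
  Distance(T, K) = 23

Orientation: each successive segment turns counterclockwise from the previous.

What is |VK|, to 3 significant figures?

16.4

∠DFT = 76.2° gives FT at -80.2° from the x-axis; with |FT| = 15.4, T = (-16.1, -19.0). FT ⟂ TK, so TK runs at 9.80°; with |TK| = 23.0, K = (6.52, -15.0). Then |VK| = |K − V| = 16.4.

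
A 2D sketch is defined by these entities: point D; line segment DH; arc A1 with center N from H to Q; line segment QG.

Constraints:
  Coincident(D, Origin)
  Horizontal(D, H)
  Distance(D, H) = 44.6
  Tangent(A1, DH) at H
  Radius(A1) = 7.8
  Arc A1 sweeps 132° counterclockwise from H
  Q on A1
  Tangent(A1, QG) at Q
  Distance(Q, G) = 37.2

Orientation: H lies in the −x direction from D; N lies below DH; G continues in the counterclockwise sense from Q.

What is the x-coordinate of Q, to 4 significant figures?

-50.40

The tangent condition forces NH to be normal to DH, so N = H + (0, -7.8) = (-44.60, -7.800). On A1, H sits at bearing 90° from N; a 132° counterclockwise sweep puts Q at bearing 222°, so Q = N + 7.8·(cos 222°, sin 222°) = (-50.40, -13.02). So Q.x = -50.40.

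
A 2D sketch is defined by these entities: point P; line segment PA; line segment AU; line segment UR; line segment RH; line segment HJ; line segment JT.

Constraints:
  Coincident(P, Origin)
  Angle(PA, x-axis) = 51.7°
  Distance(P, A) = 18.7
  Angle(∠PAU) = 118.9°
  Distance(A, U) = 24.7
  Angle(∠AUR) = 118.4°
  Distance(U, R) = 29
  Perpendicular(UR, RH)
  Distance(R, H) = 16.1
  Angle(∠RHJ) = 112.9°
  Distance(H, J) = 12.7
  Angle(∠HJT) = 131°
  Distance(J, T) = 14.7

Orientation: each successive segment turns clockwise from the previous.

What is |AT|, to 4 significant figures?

17.39

∠RHJ = 112.9° gives HJ at 131.9° from the x-axis; with |HJ| = 12.7, J = (21.70, -12.57). ∠HJT = 131.0° gives JT at 82.90° from the x-axis; with |JT| = 14.7, T = (23.51, 2.020). Then |AT| = |T − A| = 17.39.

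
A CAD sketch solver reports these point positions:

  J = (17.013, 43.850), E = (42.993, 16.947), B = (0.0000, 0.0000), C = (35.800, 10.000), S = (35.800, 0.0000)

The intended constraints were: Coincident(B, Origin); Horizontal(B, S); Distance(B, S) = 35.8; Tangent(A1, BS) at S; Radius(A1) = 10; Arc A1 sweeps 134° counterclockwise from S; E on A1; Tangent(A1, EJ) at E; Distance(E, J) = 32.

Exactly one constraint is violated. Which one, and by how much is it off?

Distance(E, J) = 32 — off by 5.40.

B = (0.00, 0.00) ✓; B.y = 0.00, S.y = 0.00 ✓; |BS| = 35.80 ✓; ∠(CS, SB) = 90.00° ✓; |CS| = 10.00 ✓; bearing(C→E) − bearing(C→S) = 134.0° ✓; |CE| = 10.00 ✓; ∠(CE, EJ) = 90.00° ✓; |EJ| = 37.40 ✗.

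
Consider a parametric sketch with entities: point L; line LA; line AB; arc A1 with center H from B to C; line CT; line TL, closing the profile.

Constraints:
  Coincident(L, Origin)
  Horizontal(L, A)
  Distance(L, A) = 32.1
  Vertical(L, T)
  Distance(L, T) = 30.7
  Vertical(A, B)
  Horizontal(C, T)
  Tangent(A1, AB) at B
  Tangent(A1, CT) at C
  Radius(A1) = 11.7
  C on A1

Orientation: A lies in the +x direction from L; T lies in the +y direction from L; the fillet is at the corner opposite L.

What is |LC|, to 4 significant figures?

36.86

L is at the origin; LA is horizontal with |LA| = 32.1 and A on the +x side, so A = (32.10, 0.000). L and T share the same x with |LT| = 30.7 and T on the +y side, so T = (0.000, 30.70). The virtual corner opposite L is at (32.10, 30.70). The tangent condition forces HB to be normal to AB and the tangent condition forces HC to be normal to CT, with radius 11.7, so the center H sits 11.7 in from both sides at H = (20.40, 19.00). That places the tangent points at B = (32.10, 19.00) on AB and C = (20.40, 30.70) on CT. Then |LC| = |C − L| = 36.86.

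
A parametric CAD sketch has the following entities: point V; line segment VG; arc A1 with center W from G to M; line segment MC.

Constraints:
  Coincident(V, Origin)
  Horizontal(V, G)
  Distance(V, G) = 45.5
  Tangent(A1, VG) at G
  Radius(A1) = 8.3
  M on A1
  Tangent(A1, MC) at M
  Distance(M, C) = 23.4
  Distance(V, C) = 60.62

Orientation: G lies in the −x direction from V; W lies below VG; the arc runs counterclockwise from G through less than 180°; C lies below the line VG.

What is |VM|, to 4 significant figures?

54.53

Checks: V = (0.00, 0.00) ✓; |WM| = 8.300 ✓; ∠(WM, MC) = 90.00° ✓; |MC| = 23.40 ✓; |VC| = 60.62 ✓.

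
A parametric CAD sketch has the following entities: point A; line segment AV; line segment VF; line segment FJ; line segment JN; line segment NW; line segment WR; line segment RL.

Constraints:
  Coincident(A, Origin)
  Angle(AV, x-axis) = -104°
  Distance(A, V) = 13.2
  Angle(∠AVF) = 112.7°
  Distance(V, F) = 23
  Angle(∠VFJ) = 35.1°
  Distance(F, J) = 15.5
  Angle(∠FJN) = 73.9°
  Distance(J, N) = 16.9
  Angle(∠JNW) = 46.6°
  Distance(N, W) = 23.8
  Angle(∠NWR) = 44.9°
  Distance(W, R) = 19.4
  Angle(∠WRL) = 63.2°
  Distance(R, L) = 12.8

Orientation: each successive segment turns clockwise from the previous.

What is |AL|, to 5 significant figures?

21.329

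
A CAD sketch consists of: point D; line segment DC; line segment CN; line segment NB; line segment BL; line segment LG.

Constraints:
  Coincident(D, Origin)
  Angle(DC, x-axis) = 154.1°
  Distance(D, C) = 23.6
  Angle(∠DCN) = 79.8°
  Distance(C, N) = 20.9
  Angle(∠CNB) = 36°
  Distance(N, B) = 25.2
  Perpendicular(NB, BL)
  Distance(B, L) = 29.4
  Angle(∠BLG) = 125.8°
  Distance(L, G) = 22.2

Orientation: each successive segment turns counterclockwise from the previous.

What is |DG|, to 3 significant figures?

55.1

D is at the origin; DC runs at 154.1° with length 23.6, so C = (-21.2, 10.3). ∠DCN = 79.8° gives CN at -106° from the x-axis; with |CN| = 20.9, N = (-26.9, -9.81). ∠CNB = 36.0° gives NB at 38.3° from the x-axis; with |NB| = 25.2, B = (-7.11, 5.81). The perpendicularity gives BL at right angles to NB, so BL runs at 128°; with |BL| = 29.4, L = (-25.3, 28.9). ∠BLG = 125.8° gives LG at -178° from the x-axis; with |LG| = 22.2, G = (-47.5, 27.9). Then |DG| = |G − D| = 55.1.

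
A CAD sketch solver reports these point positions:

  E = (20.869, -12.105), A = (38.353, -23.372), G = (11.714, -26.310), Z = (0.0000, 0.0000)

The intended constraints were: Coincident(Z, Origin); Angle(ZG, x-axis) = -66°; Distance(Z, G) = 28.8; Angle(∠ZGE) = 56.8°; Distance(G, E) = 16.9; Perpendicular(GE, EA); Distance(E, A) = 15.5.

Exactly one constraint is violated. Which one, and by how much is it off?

Distance(E, A) = 15.5 — off by 5.30.

Z = (0.00, 0.00) ✓; ZG at -66.00° ✓; |ZG| = 28.80 ✓; ∠ZGE = 56.80° ✓; |GE| = 16.90 ✓; ∠(GE, EA) = 90.00° ✓; |EA| = 20.80 ✗.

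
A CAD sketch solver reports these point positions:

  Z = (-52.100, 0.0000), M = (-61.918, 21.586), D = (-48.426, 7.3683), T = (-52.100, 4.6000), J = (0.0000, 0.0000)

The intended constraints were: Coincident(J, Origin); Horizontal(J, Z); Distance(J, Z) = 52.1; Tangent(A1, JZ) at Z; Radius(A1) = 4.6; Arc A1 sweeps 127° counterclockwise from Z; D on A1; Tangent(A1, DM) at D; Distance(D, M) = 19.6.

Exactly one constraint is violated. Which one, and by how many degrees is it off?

Tangent(A1, DM) at D — off by 6.50°.

J = (0.00, 0.00) ✓; J.y = 0.00, Z.y = 0.00 ✓; |JZ| = 52.10 ✓; ∠(TZ, ZJ) = 90.00° ✓; |TZ| = 4.600 ✓; bearing(T→D) − bearing(T→Z) = 127.0° ✓; |TD| = 4.600 ✓; ∠(TD, DM) = 83.50° ✗; |DM| = 19.60 ✓.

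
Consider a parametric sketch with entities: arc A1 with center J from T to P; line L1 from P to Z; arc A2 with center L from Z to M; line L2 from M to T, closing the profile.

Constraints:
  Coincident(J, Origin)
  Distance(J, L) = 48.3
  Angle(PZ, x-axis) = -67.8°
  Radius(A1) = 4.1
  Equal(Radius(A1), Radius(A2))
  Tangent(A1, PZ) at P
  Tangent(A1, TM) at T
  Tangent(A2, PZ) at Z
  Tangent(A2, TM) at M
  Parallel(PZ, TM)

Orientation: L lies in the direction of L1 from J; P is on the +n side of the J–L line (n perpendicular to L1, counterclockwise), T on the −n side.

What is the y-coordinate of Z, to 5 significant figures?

-43.170

The slot axis is L1's direction at -67.8°, so u = (cos -67.8°, sin -67.8°) = (0.37784, -0.92587) and n = (−sin -67.8°, cos -67.8°) = (0.92587, 0.37784). J is at the origin and L lies 48.3 along u from J, so L = 48.3·u = (18.250, -44.720). Tangency of A1 to both parallel lines with radius 4.1 puts P and T at J ± 4.1·n: P = (3.7961, 1.5491), T = (-3.7961, -1.5491). Equal radii place Z and M the same way about L: Z = L + 4.1·n = (22.046, -43.170), M = L − 4.1·n = (14.454, -46.269). So Z.y = -43.170.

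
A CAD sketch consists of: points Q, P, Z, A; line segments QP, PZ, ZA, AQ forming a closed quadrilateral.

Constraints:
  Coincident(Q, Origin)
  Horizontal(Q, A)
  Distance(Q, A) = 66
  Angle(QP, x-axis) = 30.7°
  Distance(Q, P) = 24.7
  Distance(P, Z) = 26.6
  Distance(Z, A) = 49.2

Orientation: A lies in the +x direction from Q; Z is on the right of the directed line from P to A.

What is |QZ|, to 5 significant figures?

23.365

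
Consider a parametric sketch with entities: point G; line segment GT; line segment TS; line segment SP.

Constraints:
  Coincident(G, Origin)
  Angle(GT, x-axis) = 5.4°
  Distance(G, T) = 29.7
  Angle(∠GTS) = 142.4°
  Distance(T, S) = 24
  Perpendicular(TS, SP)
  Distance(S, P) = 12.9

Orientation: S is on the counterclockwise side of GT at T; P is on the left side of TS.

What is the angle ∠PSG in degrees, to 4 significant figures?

69.13°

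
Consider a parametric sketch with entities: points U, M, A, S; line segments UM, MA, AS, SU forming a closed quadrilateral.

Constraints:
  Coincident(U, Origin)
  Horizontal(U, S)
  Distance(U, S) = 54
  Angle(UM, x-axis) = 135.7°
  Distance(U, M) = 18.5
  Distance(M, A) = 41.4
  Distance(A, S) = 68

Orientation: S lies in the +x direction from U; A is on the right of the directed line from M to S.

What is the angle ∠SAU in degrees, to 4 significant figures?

49.86°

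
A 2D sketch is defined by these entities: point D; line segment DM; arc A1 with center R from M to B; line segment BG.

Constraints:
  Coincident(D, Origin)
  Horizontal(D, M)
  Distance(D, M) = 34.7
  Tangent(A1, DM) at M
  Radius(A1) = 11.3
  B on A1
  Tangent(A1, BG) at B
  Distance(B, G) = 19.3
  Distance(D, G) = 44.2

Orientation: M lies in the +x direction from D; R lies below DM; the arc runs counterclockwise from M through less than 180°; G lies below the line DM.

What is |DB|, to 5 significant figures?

27.942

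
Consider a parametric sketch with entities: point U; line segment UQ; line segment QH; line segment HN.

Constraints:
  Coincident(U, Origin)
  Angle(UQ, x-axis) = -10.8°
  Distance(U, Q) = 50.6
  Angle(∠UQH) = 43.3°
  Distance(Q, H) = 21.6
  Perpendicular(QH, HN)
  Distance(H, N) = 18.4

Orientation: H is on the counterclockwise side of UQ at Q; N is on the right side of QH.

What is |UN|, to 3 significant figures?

55.2

∠UQH = 43.3°, so QH runs at -10.8° + (180° − 43.3°) = 126° from the x-axis; with |QH| = 21.6, H = Q + 21.6·(cos 126°, sin 126°) = (37.0, 8.02). QH is perpendicular to HN; with |HN| = 18.4 on the right of QH, N = H + 18.4·(0.810, 0.586) = (51.9, 18.8). Then |UN| = |N − U| = 55.2.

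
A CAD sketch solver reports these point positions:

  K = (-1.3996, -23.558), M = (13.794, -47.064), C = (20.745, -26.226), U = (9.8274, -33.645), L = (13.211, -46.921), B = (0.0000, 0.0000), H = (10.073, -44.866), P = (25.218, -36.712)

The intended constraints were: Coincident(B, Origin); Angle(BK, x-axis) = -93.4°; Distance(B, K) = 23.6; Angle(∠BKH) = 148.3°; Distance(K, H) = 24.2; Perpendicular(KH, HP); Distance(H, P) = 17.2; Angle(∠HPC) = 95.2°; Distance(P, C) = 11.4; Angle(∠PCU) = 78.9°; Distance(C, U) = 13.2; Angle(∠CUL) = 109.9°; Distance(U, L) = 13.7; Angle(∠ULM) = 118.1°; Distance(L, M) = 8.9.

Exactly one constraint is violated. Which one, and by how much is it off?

Distance(L, M) = 8.9 — off by 8.30.

B = (0.00, 0.00) ✓; BK at -93.40° ✓; |BK| = 23.60 ✓; ∠BKH = 148.3° ✓; |KH| = 24.20 ✓; ∠(KH, HP) = 90.00° ✓; |HP| = 17.20 ✓; ∠HPC = 95.20° ✓; |PC| = 11.40 ✓; ∠PCU = 78.90° ✓; |CU| = 13.20 ✓; ∠CUL = 109.9° ✓; |UL| = 13.70 ✓; ∠ULM = 118.1° ✓; |LM| = 0.6003 ✗.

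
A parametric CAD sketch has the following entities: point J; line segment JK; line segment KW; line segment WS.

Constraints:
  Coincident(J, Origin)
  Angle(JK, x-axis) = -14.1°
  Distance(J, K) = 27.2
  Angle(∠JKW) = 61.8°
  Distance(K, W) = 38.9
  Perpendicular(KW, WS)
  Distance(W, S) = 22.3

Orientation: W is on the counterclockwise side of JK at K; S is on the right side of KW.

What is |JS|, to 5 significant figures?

53.099

∠JKW = 61.8°, so KW runs at -14.1° + (180° − 61.8°) = 104.10° from the x-axis; with |KW| = 38.9, W = K + 38.9·(cos 104.10°, sin 104.10°) = (16.904, 31.102). The perpendicularity gives WS at right angles to KW; with |WS| = 22.3 on the right of KW, S = W + 22.3·(0.96987, 0.24362) = (38.532, 36.534). Then |JS| = |S − J| = 53.099.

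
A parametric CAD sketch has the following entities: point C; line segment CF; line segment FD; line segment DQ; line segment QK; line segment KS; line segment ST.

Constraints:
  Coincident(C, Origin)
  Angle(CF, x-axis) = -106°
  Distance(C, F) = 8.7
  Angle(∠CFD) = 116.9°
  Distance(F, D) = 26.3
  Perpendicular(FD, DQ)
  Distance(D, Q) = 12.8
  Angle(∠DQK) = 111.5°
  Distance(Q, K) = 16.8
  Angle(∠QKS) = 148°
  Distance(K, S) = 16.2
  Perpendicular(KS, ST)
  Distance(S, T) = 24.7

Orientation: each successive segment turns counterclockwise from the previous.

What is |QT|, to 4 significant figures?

34.30

∠QKS = 148.0° gives KS at 147.6° from the x-axis; with |KS| = 16.2, S = (4.644, 6.942). The perpendicularity gives ST at right angles to KS, so ST runs at -122.4°; with |ST| = 24.7, T = (-8.591, -13.91). Then |QT| = |T − Q| = 34.30.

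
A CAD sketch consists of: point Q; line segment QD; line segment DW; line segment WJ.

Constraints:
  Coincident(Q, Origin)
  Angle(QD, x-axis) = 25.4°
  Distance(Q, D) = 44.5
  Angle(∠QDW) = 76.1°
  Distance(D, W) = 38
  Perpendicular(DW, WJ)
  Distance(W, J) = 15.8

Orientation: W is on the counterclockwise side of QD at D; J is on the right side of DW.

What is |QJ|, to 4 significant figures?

65.01

Q is at the origin; QD runs at 25.4° with length 44.5, so D = 44.5·(cos 25.4°, sin 25.4°) = (40.20, 19.09). ∠QDW = 76.1°, so DW runs at 25.4° + (180° − 76.1°) = 129.3° from the x-axis; with |DW| = 38.0, W = D + 38.0·(cos 129.3°, sin 129.3°) = (16.13, 48.49). DW is perpendicular to WJ; with |WJ| = 15.8 on the right of DW, J = W + 15.8·(0.7738, 0.6334) = (28.36, 58.50). Then |QJ| = |J − Q| = 65.01.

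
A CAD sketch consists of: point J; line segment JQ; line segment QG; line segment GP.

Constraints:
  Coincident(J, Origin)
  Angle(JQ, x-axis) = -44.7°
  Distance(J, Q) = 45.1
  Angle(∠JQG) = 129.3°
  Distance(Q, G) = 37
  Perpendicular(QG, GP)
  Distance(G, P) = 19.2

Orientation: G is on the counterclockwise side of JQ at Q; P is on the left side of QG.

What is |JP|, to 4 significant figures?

67.42

∠JQG = 129.3°, so QG runs at -44.7° + (180° − 129.3°) = 6.000° from the x-axis; with |QG| = 37.0, G = Q + 37.0·(cos 6.000°, sin 6.000°) = (68.85, -27.86). QG ⟂ GP; with |GP| = 19.2 on the left of QG, P = G + 19.2·(-0.1045, 0.9945) = (66.85, -8.761). Then |JP| = |P − J| = 67.42.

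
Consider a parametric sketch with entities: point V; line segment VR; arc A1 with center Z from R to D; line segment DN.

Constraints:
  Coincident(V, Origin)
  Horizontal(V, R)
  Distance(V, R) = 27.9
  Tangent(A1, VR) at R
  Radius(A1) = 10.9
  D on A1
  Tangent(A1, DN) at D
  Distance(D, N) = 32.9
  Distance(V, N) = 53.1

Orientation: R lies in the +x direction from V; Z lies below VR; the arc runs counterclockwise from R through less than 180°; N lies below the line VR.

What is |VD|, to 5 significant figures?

22.497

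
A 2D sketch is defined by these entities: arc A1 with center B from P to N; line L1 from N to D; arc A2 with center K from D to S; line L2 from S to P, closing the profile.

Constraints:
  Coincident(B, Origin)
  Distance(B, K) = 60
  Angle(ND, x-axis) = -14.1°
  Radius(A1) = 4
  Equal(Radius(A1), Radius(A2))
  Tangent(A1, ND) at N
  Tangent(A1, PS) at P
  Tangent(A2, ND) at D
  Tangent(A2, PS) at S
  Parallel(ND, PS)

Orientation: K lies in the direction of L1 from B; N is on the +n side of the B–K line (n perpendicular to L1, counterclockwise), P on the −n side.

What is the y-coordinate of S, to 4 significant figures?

-18.50

Tangency of A1 to both parallel lines with radius 4.0 puts N and P at B ± 4.0·n: N = (0.9745, 3.879), P = (-0.9745, -3.879). Equal radii place D and S the same way about K: D = K + 4.0·n = (59.17, -10.74), S = K − 4.0·n = (57.22, -18.50). So S.y = -18.50.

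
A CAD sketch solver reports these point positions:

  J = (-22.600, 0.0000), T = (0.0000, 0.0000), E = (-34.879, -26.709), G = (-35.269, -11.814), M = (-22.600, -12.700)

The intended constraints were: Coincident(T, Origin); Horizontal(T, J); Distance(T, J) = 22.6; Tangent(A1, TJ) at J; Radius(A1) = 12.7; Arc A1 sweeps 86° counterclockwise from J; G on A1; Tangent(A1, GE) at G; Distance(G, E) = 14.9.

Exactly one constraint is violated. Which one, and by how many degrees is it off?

Tangent(A1, GE) at G — off by 5.50°.

T = (0.00, 0.00) ✓; T.y = 0.00, J.y = 0.00 ✓; |TJ| = 22.60 ✓; ∠(MJ, JT) = 90.00° ✓; |MJ| = 12.70 ✓; bearing(M→G) − bearing(M→J) = 86.00° ✓; |MG| = 12.70 ✓; ∠(MG, GE) = 84.50° ✗; |GE| = 14.90 ✓.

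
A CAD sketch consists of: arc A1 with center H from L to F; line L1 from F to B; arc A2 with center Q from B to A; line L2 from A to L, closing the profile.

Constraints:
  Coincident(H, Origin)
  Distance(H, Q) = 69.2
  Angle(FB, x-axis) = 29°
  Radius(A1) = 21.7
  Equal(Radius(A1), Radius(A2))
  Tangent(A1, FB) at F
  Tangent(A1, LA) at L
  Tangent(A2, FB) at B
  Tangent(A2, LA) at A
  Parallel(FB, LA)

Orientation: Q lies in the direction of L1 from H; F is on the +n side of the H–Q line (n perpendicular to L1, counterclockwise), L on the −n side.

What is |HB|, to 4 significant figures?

72.52

Tangency of A1 to both parallel lines with radius 21.7 puts F and L at H ± 21.7·n: F = (-10.52, 18.98), L = (10.52, -18.98). Equal radii place B and A the same way about Q: B = Q + 21.7·n = (50.00, 52.53), A = Q − 21.7·n = (71.04, 14.57). Then |HB| = |B − H| = 72.52.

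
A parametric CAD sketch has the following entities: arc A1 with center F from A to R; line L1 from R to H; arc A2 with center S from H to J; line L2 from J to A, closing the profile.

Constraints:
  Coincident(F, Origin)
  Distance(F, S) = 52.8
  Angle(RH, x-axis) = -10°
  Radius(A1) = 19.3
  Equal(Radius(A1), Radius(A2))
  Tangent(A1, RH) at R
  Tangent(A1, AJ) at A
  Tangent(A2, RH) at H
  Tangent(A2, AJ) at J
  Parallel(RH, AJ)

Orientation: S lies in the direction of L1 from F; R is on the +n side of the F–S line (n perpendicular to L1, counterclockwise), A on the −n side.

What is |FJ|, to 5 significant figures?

56.217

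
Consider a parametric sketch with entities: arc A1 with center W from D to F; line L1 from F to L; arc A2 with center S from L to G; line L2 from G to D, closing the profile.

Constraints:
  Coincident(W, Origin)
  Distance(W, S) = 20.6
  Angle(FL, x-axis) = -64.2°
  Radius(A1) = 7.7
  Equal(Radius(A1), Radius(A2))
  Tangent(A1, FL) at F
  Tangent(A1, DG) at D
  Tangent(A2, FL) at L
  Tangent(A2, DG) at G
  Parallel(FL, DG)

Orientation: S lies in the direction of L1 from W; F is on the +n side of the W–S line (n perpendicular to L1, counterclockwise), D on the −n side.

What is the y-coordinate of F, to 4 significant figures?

3.351

W is at the origin and S lies 20.6 along u from W, so S = 20.6·u = (8.966, -18.55). Tangency of A1 to both parallel lines with radius 7.7 puts F and D at W ± 7.7·n: F = (6.932, 3.351), D = (-6.932, -3.351). So F.y = 3.351.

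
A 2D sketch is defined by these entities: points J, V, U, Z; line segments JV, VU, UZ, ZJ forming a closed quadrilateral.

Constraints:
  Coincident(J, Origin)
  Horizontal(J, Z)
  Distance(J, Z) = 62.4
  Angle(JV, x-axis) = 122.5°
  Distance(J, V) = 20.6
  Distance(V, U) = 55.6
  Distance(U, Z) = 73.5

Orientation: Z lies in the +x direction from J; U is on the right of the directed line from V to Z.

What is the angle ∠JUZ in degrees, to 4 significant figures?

58.07°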